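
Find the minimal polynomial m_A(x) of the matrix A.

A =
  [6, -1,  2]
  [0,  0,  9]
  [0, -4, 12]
x^3 - 18*x^2 + 108*x - 216

The characteristic polynomial is χ_A(x) = (x - 6)^3, so the eigenvalues are known. The minimal polynomial is
  m_A(x) = Π_λ (x − λ)^{k_λ}
where k_λ is the size of the *largest* Jordan block for λ (equivalently, the smallest k with (A − λI)^k v = 0 for every generalised eigenvector v of λ).

  λ = 6: largest Jordan block has size 3, contributing (x − 6)^3

So m_A(x) = (x - 6)^3 = x^3 - 18*x^2 + 108*x - 216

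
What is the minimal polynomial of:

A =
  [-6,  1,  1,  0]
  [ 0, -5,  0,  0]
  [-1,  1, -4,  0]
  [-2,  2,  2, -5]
x^2 + 10*x + 25

The characteristic polynomial is χ_A(x) = (x + 5)^4, so the eigenvalues are known. The minimal polynomial is
  m_A(x) = Π_λ (x − λ)^{k_λ}
where k_λ is the size of the *largest* Jordan block for λ (equivalently, the smallest k with (A − λI)^k v = 0 for every generalised eigenvector v of λ).

  λ = -5: largest Jordan block has size 2, contributing (x + 5)^2

So m_A(x) = (x + 5)^2 = x^2 + 10*x + 25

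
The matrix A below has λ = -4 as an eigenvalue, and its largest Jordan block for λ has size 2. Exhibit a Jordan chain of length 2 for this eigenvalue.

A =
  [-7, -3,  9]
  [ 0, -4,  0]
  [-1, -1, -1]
A Jordan chain for λ = -4 of length 2:
v_1 = (-3, 0, -1)ᵀ
v_2 = (1, 0, 0)ᵀ

Let N = A − (-4)·I. We want v_2 with N^2 v_2 = 0 but N^1 v_2 ≠ 0; then v_{j-1} := N · v_j for j = 2, …, 2.

Pick v_2 = (1, 0, 0)ᵀ.
Then v_1 = N · v_2 = (-3, 0, -1)ᵀ.

Sanity check: (A − (-4)·I) v_1 = (0, 0, 0)ᵀ = 0. ✓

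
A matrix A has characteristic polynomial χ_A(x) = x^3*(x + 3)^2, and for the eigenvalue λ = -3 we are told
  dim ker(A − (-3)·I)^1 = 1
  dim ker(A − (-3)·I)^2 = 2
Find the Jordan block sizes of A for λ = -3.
Block sizes for λ = -3: [2]

From the dimensions of kernels of powers, the number of Jordan blocks of size at least j is d_j − d_{j−1} where d_j = dim ker(N^j) (with d_0 = 0). Computing the differences gives [1, 1].
The number of blocks of size exactly k is (#blocks of size ≥ k) − (#blocks of size ≥ k + 1), so the partition is: 1 block(s) of size 2.
In nonincreasing order the block sizes are [2].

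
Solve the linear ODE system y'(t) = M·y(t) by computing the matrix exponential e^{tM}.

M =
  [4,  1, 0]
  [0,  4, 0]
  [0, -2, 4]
e^{tM} =
  [exp(4*t), t*exp(4*t), 0]
  [0, exp(4*t), 0]
  [0, -2*t*exp(4*t), exp(4*t)]

Strategy: write M = P · J · P⁻¹ where J is a Jordan canonical form, so e^{tM} = P · e^{tJ} · P⁻¹, and e^{tJ} can be computed block-by-block.

M has Jordan form
J =
  [4, 1, 0]
  [0, 4, 0]
  [0, 0, 4]
(up to reordering of blocks).

Per-block formulas:
  For a 2×2 Jordan block J_2(4): exp(t · J_2(4)) = e^(4t)·(I + t·N), where N is the 2×2 nilpotent shift.
  For a 1×1 block at λ = 4: exp(t · [4]) = [e^(4t)].

After assembling e^{tJ} and conjugating by P, we get:

e^{tM} =
  [exp(4*t), t*exp(4*t), 0]
  [0, exp(4*t), 0]
  [0, -2*t*exp(4*t), exp(4*t)]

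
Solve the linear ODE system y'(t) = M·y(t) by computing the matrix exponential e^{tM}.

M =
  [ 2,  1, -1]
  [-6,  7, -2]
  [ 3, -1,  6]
e^{tM} =
  [-3*t*exp(5*t) + exp(5*t), t*exp(5*t), -t*exp(5*t)]
  [-6*t*exp(5*t), 2*t*exp(5*t) + exp(5*t), -2*t*exp(5*t)]
  [3*t*exp(5*t), -t*exp(5*t), t*exp(5*t) + exp(5*t)]

Strategy: write M = P · J · P⁻¹ where J is a Jordan canonical form, so e^{tM} = P · e^{tJ} · P⁻¹, and e^{tJ} can be computed block-by-block.

M has Jordan form
J =
  [5, 1, 0]
  [0, 5, 0]
  [0, 0, 5]
(up to reordering of blocks).

Per-block formulas:
  For a 1×1 block at λ = 5: exp(t · [5]) = [e^(5t)].
  For a 2×2 Jordan block J_2(5): exp(t · J_2(5)) = e^(5t)·(I + t·N), where N is the 2×2 nilpotent shift.

After assembling e^{tJ} and conjugating by P, we get:

e^{tM} =
  [-3*t*exp(5*t) + exp(5*t), t*exp(5*t), -t*exp(5*t)]
  [-6*t*exp(5*t), 2*t*exp(5*t) + exp(5*t), -2*t*exp(5*t)]
  [3*t*exp(5*t), -t*exp(5*t), t*exp(5*t) + exp(5*t)]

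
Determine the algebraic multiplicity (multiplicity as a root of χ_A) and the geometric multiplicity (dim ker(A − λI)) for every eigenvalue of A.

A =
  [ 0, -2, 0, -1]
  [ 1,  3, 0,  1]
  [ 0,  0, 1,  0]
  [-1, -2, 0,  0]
λ = 1: alg = 4, geom = 3

Step 1 — factor the characteristic polynomial to read off the algebraic multiplicities:
  χ_A(x) = (x - 1)^4

Step 2 — compute geometric multiplicities via the rank-nullity identity g(λ) = n − rank(A − λI):
  rank(A − (1)·I) = 1, so dim ker(A − (1)·I) = n − 1 = 3

Summary:
  λ = 1: algebraic multiplicity = 4, geometric multiplicity = 3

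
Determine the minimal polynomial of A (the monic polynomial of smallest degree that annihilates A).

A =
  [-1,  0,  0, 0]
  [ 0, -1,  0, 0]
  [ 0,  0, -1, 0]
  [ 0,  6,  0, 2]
x^2 - x - 2

The characteristic polynomial is χ_A(x) = (x - 2)*(x + 1)^3, so the eigenvalues are known. The minimal polynomial is
  m_A(x) = Π_λ (x − λ)^{k_λ}
where k_λ is the size of the *largest* Jordan block for λ (equivalently, the smallest k with (A − λI)^k v = 0 for every generalised eigenvector v of λ).

  λ = -1: largest Jordan block has size 1, contributing (x + 1)
  λ = 2: largest Jordan block has size 1, contributing (x − 2)

So m_A(x) = (x - 2)*(x + 1) = x^2 - x - 2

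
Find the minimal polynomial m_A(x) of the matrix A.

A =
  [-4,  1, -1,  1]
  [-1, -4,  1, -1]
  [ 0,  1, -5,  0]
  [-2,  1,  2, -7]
x^3 + 15*x^2 + 75*x + 125

The characteristic polynomial is χ_A(x) = (x + 5)^4, so the eigenvalues are known. The minimal polynomial is
  m_A(x) = Π_λ (x − λ)^{k_λ}
where k_λ is the size of the *largest* Jordan block for λ (equivalently, the smallest k with (A − λI)^k v = 0 for every generalised eigenvector v of λ).

  λ = -5: largest Jordan block has size 3, contributing (x + 5)^3

So m_A(x) = (x + 5)^3 = x^3 + 15*x^2 + 75*x + 125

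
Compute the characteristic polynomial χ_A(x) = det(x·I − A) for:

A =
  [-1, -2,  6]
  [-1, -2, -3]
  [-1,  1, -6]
x^3 + 9*x^2 + 27*x + 27

Expanding det(x·I − A) (e.g. by cofactor expansion or by noting that A is similar to its Jordan form J, which has the same characteristic polynomial as A) gives
  χ_A(x) = x^3 + 9*x^2 + 27*x + 27
which factors as (x + 3)^3. The eigenvalues (with algebraic multiplicities) are λ = -3 with multiplicity 3.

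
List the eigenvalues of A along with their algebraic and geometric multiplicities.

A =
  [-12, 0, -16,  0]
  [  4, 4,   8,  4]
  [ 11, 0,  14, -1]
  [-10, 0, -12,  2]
λ = 0: alg = 2, geom = 1; λ = 4: alg = 2, geom = 2

Step 1 — factor the characteristic polynomial to read off the algebraic multiplicities:
  χ_A(x) = x^2*(x - 4)^2

Step 2 — compute geometric multiplicities via the rank-nullity identity g(λ) = n − rank(A − λI):
  rank(A − (0)·I) = 3, so dim ker(A − (0)·I) = n − 3 = 1
  rank(A − (4)·I) = 2, so dim ker(A − (4)·I) = n − 2 = 2

Summary:
  λ = 0: algebraic multiplicity = 2, geometric multiplicity = 1
  λ = 4: algebraic multiplicity = 2, geometric multiplicity = 2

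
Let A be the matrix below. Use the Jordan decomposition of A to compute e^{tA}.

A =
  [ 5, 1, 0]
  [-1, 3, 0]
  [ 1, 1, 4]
e^{tA} =
  [t*exp(4*t) + exp(4*t), t*exp(4*t), 0]
  [-t*exp(4*t), -t*exp(4*t) + exp(4*t), 0]
  [t*exp(4*t), t*exp(4*t), exp(4*t)]

Strategy: write A = P · J · P⁻¹ where J is a Jordan canonical form, so e^{tA} = P · e^{tJ} · P⁻¹, and e^{tJ} can be computed block-by-block.

A has Jordan form
J =
  [4, 1, 0]
  [0, 4, 0]
  [0, 0, 4]
(up to reordering of blocks).

Per-block formulas:
  For a 2×2 Jordan block J_2(4): exp(t · J_2(4)) = e^(4t)·(I + t·N), where N is the 2×2 nilpotent shift.
  For a 1×1 block at λ = 4: exp(t · [4]) = [e^(4t)].

After assembling e^{tJ} and conjugating by P, we get:

e^{tA} =
  [t*exp(4*t) + exp(4*t), t*exp(4*t), 0]
  [-t*exp(4*t), -t*exp(4*t) + exp(4*t), 0]
  [t*exp(4*t), t*exp(4*t), exp(4*t)]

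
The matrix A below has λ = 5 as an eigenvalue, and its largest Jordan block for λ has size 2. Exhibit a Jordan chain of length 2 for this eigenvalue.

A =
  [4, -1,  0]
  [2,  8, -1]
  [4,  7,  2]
A Jordan chain for λ = 5 of length 2:
v_1 = (-1, 1, 1)ᵀ
v_2 = (2, -1, 0)ᵀ

Let N = A − (5)·I. We want v_2 with N^2 v_2 = 0 but N^1 v_2 ≠ 0; then v_{j-1} := N · v_j for j = 2, …, 2.

Pick v_2 = (2, -1, 0)ᵀ.
Then v_1 = N · v_2 = (-1, 1, 1)ᵀ.

Sanity check: (A − (5)·I) v_1 = (0, 0, 0)ᵀ = 0. ✓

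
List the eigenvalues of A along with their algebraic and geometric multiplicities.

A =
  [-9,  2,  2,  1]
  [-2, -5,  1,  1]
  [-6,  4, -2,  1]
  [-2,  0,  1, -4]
λ = -5: alg = 4, geom = 2

Step 1 — factor the characteristic polynomial to read off the algebraic multiplicities:
  χ_A(x) = (x + 5)^4

Step 2 — compute geometric multiplicities via the rank-nullity identity g(λ) = n − rank(A − λI):
  rank(A − (-5)·I) = 2, so dim ker(A − (-5)·I) = n − 2 = 2

Summary:
  λ = -5: algebraic multiplicity = 4, geometric multiplicity = 2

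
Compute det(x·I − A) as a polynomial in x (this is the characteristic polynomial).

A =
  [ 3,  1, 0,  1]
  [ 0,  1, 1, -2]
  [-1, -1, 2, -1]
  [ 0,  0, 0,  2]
x^4 - 8*x^3 + 24*x^2 - 32*x + 16

Expanding det(x·I − A) (e.g. by cofactor expansion or by noting that A is similar to its Jordan form J, which has the same characteristic polynomial as A) gives
  χ_A(x) = x^4 - 8*x^3 + 24*x^2 - 32*x + 16
which factors as (x - 2)^4. The eigenvalues (with algebraic multiplicities) are λ = 2 with multiplicity 4.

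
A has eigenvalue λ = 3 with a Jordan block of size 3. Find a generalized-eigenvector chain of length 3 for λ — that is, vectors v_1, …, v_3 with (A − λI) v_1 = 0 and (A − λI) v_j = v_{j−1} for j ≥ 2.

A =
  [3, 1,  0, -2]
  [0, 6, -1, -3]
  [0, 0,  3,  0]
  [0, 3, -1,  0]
A Jordan chain for λ = 3 of length 3:
v_1 = (-3, 0, 0, 0)ᵀ
v_2 = (1, 3, 0, 3)ᵀ
v_3 = (0, 1, 0, 0)ᵀ

Let N = A − (3)·I. We want v_3 with N^3 v_3 = 0 but N^2 v_3 ≠ 0; then v_{j-1} := N · v_j for j = 3, …, 2.

Pick v_3 = (0, 1, 0, 0)ᵀ.
Then v_2 = N · v_3 = (1, 3, 0, 3)ᵀ.
Then v_1 = N · v_2 = (-3, 0, 0, 0)ᵀ.

Sanity check: (A − (3)·I) v_1 = (0, 0, 0, 0)ᵀ = 0. ✓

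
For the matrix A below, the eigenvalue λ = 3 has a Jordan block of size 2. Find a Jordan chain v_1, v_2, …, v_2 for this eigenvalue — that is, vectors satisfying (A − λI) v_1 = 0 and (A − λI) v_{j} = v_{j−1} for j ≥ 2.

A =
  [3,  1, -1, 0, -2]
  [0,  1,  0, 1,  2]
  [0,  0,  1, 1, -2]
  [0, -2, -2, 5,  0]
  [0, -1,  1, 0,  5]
A Jordan chain for λ = 3 of length 2:
v_1 = (1, -2, 0, -2, -1)ᵀ
v_2 = (0, 1, 0, 0, 0)ᵀ

Let N = A − (3)·I. We want v_2 with N^2 v_2 = 0 but N^1 v_2 ≠ 0; then v_{j-1} := N · v_j for j = 2, …, 2.

Pick v_2 = (0, 1, 0, 0, 0)ᵀ.
Then v_1 = N · v_2 = (1, -2, 0, -2, -1)ᵀ.

Sanity check: (A − (3)·I) v_1 = (0, 0, 0, 0, 0)ᵀ = 0. ✓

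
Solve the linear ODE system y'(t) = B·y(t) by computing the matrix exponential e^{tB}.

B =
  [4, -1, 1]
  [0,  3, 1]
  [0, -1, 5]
e^{tB} =
  [exp(4*t), -t*exp(4*t), t*exp(4*t)]
  [0, -t*exp(4*t) + exp(4*t), t*exp(4*t)]
  [0, -t*exp(4*t), t*exp(4*t) + exp(4*t)]

Strategy: write B = P · J · P⁻¹ where J is a Jordan canonical form, so e^{tB} = P · e^{tJ} · P⁻¹, and e^{tJ} can be computed block-by-block.

B has Jordan form
J =
  [4, 1, 0]
  [0, 4, 0]
  [0, 0, 4]
(up to reordering of blocks).

Per-block formulas:
  For a 1×1 block at λ = 4: exp(t · [4]) = [e^(4t)].
  For a 2×2 Jordan block J_2(4): exp(t · J_2(4)) = e^(4t)·(I + t·N), where N is the 2×2 nilpotent shift.

After assembling e^{tJ} and conjugating by P, we get:

e^{tB} =
  [exp(4*t), -t*exp(4*t), t*exp(4*t)]
  [0, -t*exp(4*t) + exp(4*t), t*exp(4*t)]
  [0, -t*exp(4*t), t*exp(4*t) + exp(4*t)]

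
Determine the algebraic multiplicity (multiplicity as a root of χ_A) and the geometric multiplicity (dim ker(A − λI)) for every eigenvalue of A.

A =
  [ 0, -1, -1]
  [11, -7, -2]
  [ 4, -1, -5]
λ = -4: alg = 3, geom = 1

Step 1 — factor the characteristic polynomial to read off the algebraic multiplicities:
  χ_A(x) = (x + 4)^3

Step 2 — compute geometric multiplicities via the rank-nullity identity g(λ) = n − rank(A − λI):
  rank(A − (-4)·I) = 2, so dim ker(A − (-4)·I) = n − 2 = 1

Summary:
  λ = -4: algebraic multiplicity = 3, geometric multiplicity = 1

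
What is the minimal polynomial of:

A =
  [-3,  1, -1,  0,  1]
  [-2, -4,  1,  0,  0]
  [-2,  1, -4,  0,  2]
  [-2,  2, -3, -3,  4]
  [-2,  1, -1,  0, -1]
x^3 + 9*x^2 + 27*x + 27

The characteristic polynomial is χ_A(x) = (x + 3)^5, so the eigenvalues are known. The minimal polynomial is
  m_A(x) = Π_λ (x − λ)^{k_λ}
where k_λ is the size of the *largest* Jordan block for λ (equivalently, the smallest k with (A − λI)^k v = 0 for every generalised eigenvector v of λ).

  λ = -3: largest Jordan block has size 3, contributing (x + 3)^3

So m_A(x) = (x + 3)^3 = x^3 + 9*x^2 + 27*x + 27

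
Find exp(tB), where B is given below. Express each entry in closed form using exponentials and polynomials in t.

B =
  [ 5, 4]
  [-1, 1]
e^{tB} =
  [2*t*exp(3*t) + exp(3*t), 4*t*exp(3*t)]
  [-t*exp(3*t), -2*t*exp(3*t) + exp(3*t)]

Strategy: write B = P · J · P⁻¹ where J is a Jordan canonical form, so e^{tB} = P · e^{tJ} · P⁻¹, and e^{tJ} can be computed block-by-block.

B has Jordan form
J =
  [3, 1]
  [0, 3]
(up to reordering of blocks).

Per-block formulas:
  For a 2×2 Jordan block J_2(3): exp(t · J_2(3)) = e^(3t)·(I + t·N), where N is the 2×2 nilpotent shift.

After assembling e^{tJ} and conjugating by P, we get:

e^{tB} =
  [2*t*exp(3*t) + exp(3*t), 4*t*exp(3*t)]
  [-t*exp(3*t), -2*t*exp(3*t) + exp(3*t)]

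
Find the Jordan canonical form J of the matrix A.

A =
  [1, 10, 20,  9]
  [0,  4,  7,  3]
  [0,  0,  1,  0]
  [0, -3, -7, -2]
J_3(1) ⊕ J_1(1)

The characteristic polynomial is
  det(x·I − A) = x^4 - 4*x^3 + 6*x^2 - 4*x + 1 = (x - 1)^4

Eigenvalues and multiplicities (the geometric multiplicity of λ is n − rank(A − λI), which equals the number of Jordan blocks for λ):
  λ = 1: algebraic multiplicity = 4, geometric multiplicity = 2

Determining the block sizes for each eigenvalue:
  λ = 1: with am = 4 and gm = 2, the partition is not yet determined (e.g. several partitions of 4 into 2 parts exist). Let N = A − (1)·I. Computing rank(N^1) = 2, rank(N^2) = 1, rank(N^3) = 0; the number of blocks of size ≥ j is rank(N^{j−1}) − rank(N^j), giving [2, 1, 1]. So we have 1 block(s) of size 3, 1 block(s) of size 1 → block sizes [3, 1]

Assembling the blocks gives a Jordan form
J =
  [1, 1, 0, 0]
  [0, 1, 1, 0]
  [0, 0, 1, 0]
  [0, 0, 0, 1]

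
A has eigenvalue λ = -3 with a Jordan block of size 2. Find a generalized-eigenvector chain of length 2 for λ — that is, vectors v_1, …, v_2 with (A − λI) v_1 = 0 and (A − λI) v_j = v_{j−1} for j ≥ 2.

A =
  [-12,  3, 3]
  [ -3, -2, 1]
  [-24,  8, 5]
A Jordan chain for λ = -3 of length 2:
v_1 = (-9, -3, -24)ᵀ
v_2 = (1, 0, 0)ᵀ

Let N = A − (-3)·I. We want v_2 with N^2 v_2 = 0 but N^1 v_2 ≠ 0; then v_{j-1} := N · v_j for j = 2, …, 2.

Pick v_2 = (1, 0, 0)ᵀ.
Then v_1 = N · v_2 = (-9, -3, -24)ᵀ.

Sanity check: (A − (-3)·I) v_1 = (0, 0, 0)ᵀ = 0. ✓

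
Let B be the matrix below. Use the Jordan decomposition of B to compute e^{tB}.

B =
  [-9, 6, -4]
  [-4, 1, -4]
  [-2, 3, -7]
e^{tB} =
  [-4*t*exp(-5*t) + exp(-5*t), 6*t*exp(-5*t), -4*t*exp(-5*t)]
  [-4*t*exp(-5*t), 6*t*exp(-5*t) + exp(-5*t), -4*t*exp(-5*t)]
  [-2*t*exp(-5*t), 3*t*exp(-5*t), -2*t*exp(-5*t) + exp(-5*t)]

Strategy: write B = P · J · P⁻¹ where J is a Jordan canonical form, so e^{tB} = P · e^{tJ} · P⁻¹, and e^{tJ} can be computed block-by-block.

B has Jordan form
J =
  [-5,  1,  0]
  [ 0, -5,  0]
  [ 0,  0, -5]
(up to reordering of blocks).

Per-block formulas:
  For a 2×2 Jordan block J_2(-5): exp(t · J_2(-5)) = e^(-5t)·(I + t·N), where N is the 2×2 nilpotent shift.
  For a 1×1 block at λ = -5: exp(t · [-5]) = [e^(-5t)].

After assembling e^{tJ} and conjugating by P, we get:

e^{tB} =
  [-4*t*exp(-5*t) + exp(-5*t), 6*t*exp(-5*t), -4*t*exp(-5*t)]
  [-4*t*exp(-5*t), 6*t*exp(-5*t) + exp(-5*t), -4*t*exp(-5*t)]
  [-2*t*exp(-5*t), 3*t*exp(-5*t), -2*t*exp(-5*t) + exp(-5*t)]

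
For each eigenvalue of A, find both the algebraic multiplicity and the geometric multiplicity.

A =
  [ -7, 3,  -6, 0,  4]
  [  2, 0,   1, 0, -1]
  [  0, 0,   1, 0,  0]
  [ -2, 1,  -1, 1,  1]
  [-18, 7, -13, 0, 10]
λ = 1: alg = 5, geom = 3

Step 1 — factor the characteristic polynomial to read off the algebraic multiplicities:
  χ_A(x) = (x - 1)^5

Step 2 — compute geometric multiplicities via the rank-nullity identity g(λ) = n − rank(A − λI):
  rank(A − (1)·I) = 2, so dim ker(A − (1)·I) = n − 2 = 3

Summary:
  λ = 1: algebraic multiplicity = 5, geometric multiplicity = 3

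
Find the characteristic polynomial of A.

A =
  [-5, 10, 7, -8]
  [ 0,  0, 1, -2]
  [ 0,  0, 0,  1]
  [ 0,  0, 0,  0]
x^4 + 5*x^3

Expanding det(x·I − A) (e.g. by cofactor expansion or by noting that A is similar to its Jordan form J, which has the same characteristic polynomial as A) gives
  χ_A(x) = x^4 + 5*x^3
which factors as x^3*(x + 5). The eigenvalues (with algebraic multiplicities) are λ = -5 with multiplicity 1, λ = 0 with multiplicity 3.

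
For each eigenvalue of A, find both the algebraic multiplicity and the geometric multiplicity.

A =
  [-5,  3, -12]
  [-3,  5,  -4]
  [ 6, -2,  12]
λ = 4: alg = 3, geom = 2

Step 1 — factor the characteristic polynomial to read off the algebraic multiplicities:
  χ_A(x) = (x - 4)^3

Step 2 — compute geometric multiplicities via the rank-nullity identity g(λ) = n − rank(A − λI):
  rank(A − (4)·I) = 1, so dim ker(A − (4)·I) = n − 1 = 2

Summary:
  λ = 4: algebraic multiplicity = 3, geometric multiplicity = 2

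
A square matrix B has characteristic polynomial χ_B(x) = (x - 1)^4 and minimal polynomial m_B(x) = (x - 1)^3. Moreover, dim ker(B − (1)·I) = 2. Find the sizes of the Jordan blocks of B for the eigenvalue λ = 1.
Block sizes for λ = 1: [3, 1]

Step 1 — from the characteristic polynomial, algebraic multiplicity of λ = 1 is 4. From dim ker(B − (1)·I) = 2, there are exactly 2 Jordan blocks for λ = 1.
Step 2 — from the minimal polynomial, the factor (x − 1)^3 tells us the largest block for λ = 1 has size 3.
Step 3 — with total size 4, 2 blocks, and largest block 3, the block sizes (in nonincreasing order) are [3, 1].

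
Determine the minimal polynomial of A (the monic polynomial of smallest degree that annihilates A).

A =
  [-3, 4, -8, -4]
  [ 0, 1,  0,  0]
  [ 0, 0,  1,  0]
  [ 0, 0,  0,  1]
x^2 + 2*x - 3

The characteristic polynomial is χ_A(x) = (x - 1)^3*(x + 3), so the eigenvalues are known. The minimal polynomial is
  m_A(x) = Π_λ (x − λ)^{k_λ}
where k_λ is the size of the *largest* Jordan block for λ (equivalently, the smallest k with (A − λI)^k v = 0 for every generalised eigenvector v of λ).

  λ = -3: largest Jordan block has size 1, contributing (x + 3)
  λ = 1: largest Jordan block has size 1, contributing (x − 1)

So m_A(x) = (x - 1)*(x + 3) = x^2 + 2*x - 3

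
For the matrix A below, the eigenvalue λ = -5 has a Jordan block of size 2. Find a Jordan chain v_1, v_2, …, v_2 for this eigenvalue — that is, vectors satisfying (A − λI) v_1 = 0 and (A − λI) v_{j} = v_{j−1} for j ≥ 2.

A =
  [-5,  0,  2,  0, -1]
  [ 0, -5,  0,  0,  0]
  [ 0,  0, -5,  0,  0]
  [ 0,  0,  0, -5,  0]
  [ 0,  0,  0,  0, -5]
A Jordan chain for λ = -5 of length 2:
v_1 = (2, 0, 0, 0, 0)ᵀ
v_2 = (0, 0, 1, 0, 0)ᵀ

Let N = A − (-5)·I. We want v_2 with N^2 v_2 = 0 but N^1 v_2 ≠ 0; then v_{j-1} := N · v_j for j = 2, …, 2.

Pick v_2 = (0, 0, 1, 0, 0)ᵀ.
Then v_1 = N · v_2 = (2, 0, 0, 0, 0)ᵀ.

Sanity check: (A − (-5)·I) v_1 = (0, 0, 0, 0, 0)ᵀ = 0. ✓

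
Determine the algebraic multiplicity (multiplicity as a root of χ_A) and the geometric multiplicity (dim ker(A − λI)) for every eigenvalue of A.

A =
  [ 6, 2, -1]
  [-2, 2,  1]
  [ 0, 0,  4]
λ = 4: alg = 3, geom = 2

Step 1 — factor the characteristic polynomial to read off the algebraic multiplicities:
  χ_A(x) = (x - 4)^3

Step 2 — compute geometric multiplicities via the rank-nullity identity g(λ) = n − rank(A − λI):
  rank(A − (4)·I) = 1, so dim ker(A − (4)·I) = n − 1 = 2

Summary:
  λ = 4: algebraic multiplicity = 3, geometric multiplicity = 2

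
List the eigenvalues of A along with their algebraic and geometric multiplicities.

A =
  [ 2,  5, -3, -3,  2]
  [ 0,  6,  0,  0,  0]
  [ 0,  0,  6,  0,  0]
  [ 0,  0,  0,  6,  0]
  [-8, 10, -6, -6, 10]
λ = 6: alg = 5, geom = 4

Step 1 — factor the characteristic polynomial to read off the algebraic multiplicities:
  χ_A(x) = (x - 6)^5

Step 2 — compute geometric multiplicities via the rank-nullity identity g(λ) = n − rank(A − λI):
  rank(A − (6)·I) = 1, so dim ker(A − (6)·I) = n − 1 = 4

Summary:
  λ = 6: algebraic multiplicity = 5, geometric multiplicity = 4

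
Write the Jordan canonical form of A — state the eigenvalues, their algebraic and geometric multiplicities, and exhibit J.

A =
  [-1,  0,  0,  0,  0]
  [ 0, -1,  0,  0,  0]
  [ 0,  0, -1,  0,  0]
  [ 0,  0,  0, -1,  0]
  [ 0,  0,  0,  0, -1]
J_1(-1) ⊕ J_1(-1) ⊕ J_1(-1) ⊕ J_1(-1) ⊕ J_1(-1)

The characteristic polynomial is
  det(x·I − A) = x^5 + 5*x^4 + 10*x^3 + 10*x^2 + 5*x + 1 = (x + 1)^5

Eigenvalues and multiplicities (the geometric multiplicity of λ is n − rank(A − λI), which equals the number of Jordan blocks for λ):
  λ = -1: algebraic multiplicity = 5, geometric multiplicity = 5

Determining the block sizes for each eigenvalue:
  λ = -1: gm = am = 5, so every block has size 1 → block sizes [1, 1, 1, 1, 1]

Assembling the blocks gives a Jordan form
J =
  [-1,  0,  0,  0,  0]
  [ 0, -1,  0,  0,  0]
  [ 0,  0, -1,  0,  0]
  [ 0,  0,  0, -1,  0]
  [ 0,  0,  0,  0, -1]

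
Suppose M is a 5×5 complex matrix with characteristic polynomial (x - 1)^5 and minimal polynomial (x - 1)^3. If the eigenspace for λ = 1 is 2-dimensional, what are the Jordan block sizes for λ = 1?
Block sizes for λ = 1: [3, 2]

Step 1 — from the characteristic polynomial, algebraic multiplicity of λ = 1 is 5. From dim ker(M − (1)·I) = 2, there are exactly 2 Jordan blocks for λ = 1.
Step 2 — from the minimal polynomial, the factor (x − 1)^3 tells us the largest block for λ = 1 has size 3.
Step 3 — with total size 5, 2 blocks, and largest block 3, the block sizes (in nonincreasing order) are [3, 2].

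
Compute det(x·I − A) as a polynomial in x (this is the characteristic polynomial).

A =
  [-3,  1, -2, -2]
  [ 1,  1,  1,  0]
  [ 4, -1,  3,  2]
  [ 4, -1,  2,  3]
x^4 - 4*x^3 + 6*x^2 - 4*x + 1

Expanding det(x·I − A) (e.g. by cofactor expansion or by noting that A is similar to its Jordan form J, which has the same characteristic polynomial as A) gives
  χ_A(x) = x^4 - 4*x^3 + 6*x^2 - 4*x + 1
which factors as (x - 1)^4. The eigenvalues (with algebraic multiplicities) are λ = 1 with multiplicity 4.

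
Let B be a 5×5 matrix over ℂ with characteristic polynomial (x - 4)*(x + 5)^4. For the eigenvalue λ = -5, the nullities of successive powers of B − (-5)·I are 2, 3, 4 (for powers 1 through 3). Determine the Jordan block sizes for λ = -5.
Block sizes for λ = -5: [3, 1]

From the dimensions of kernels of powers, the number of Jordan blocks of size at least j is d_j − d_{j−1} where d_j = dim ker(N^j) (with d_0 = 0). Computing the differences gives [2, 1, 1].
The number of blocks of size exactly k is (#blocks of size ≥ k) − (#blocks of size ≥ k + 1), so the partition is: 1 block(s) of size 1, 1 block(s) of size 3.
In nonincreasing order the block sizes are [3, 1].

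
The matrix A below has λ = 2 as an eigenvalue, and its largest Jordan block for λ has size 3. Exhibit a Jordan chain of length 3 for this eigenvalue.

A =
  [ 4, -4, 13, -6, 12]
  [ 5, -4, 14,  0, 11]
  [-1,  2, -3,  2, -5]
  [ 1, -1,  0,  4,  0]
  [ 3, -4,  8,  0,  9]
A Jordan chain for λ = 2 of length 3:
v_1 = (1, -1, 0, -1, -1)ᵀ
v_2 = (2, 5, -1, 1, 3)ᵀ
v_3 = (1, 0, 0, 0, 0)ᵀ

Let N = A − (2)·I. We want v_3 with N^3 v_3 = 0 but N^2 v_3 ≠ 0; then v_{j-1} := N · v_j for j = 3, …, 2.

Pick v_3 = (1, 0, 0, 0, 0)ᵀ.
Then v_2 = N · v_3 = (2, 5, -1, 1, 3)ᵀ.
Then v_1 = N · v_2 = (1, -1, 0, -1, -1)ᵀ.

Sanity check: (A − (2)·I) v_1 = (0, 0, 0, 0, 0)ᵀ = 0. ✓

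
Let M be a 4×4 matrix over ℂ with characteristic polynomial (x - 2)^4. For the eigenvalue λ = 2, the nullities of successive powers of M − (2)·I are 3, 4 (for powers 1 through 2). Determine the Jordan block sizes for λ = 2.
Block sizes for λ = 2: [2, 1, 1]

From the dimensions of kernels of powers, the number of Jordan blocks of size at least j is d_j − d_{j−1} where d_j = dim ker(N^j) (with d_0 = 0). Computing the differences gives [3, 1].
The number of blocks of size exactly k is (#blocks of size ≥ k) − (#blocks of size ≥ k + 1), so the partition is: 2 block(s) of size 1, 1 block(s) of size 2.
In nonincreasing order the block sizes are [2, 1, 1].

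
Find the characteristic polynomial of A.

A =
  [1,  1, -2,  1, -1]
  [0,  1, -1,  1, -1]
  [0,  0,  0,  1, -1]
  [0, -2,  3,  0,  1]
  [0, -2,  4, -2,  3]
x^5 - 5*x^4 + 10*x^3 - 10*x^2 + 5*x - 1

Expanding det(x·I − A) (e.g. by cofactor expansion or by noting that A is similar to its Jordan form J, which has the same characteristic polynomial as A) gives
  χ_A(x) = x^5 - 5*x^4 + 10*x^3 - 10*x^2 + 5*x - 1
which factors as (x - 1)^5. The eigenvalues (with algebraic multiplicities) are λ = 1 with multiplicity 5.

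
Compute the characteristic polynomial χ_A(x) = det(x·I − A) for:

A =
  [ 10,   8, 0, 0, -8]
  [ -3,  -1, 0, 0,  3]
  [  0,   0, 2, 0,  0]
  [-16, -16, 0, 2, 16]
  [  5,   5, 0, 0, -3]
x^5 - 10*x^4 + 40*x^3 - 80*x^2 + 80*x - 32

Expanding det(x·I − A) (e.g. by cofactor expansion or by noting that A is similar to its Jordan form J, which has the same characteristic polynomial as A) gives
  χ_A(x) = x^5 - 10*x^4 + 40*x^3 - 80*x^2 + 80*x - 32
which factors as (x - 2)^5. The eigenvalues (with algebraic multiplicities) are λ = 2 with multiplicity 5.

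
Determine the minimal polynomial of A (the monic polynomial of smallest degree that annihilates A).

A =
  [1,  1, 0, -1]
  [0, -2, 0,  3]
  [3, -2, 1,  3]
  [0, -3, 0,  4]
x^2 - 2*x + 1

The characteristic polynomial is χ_A(x) = (x - 1)^4, so the eigenvalues are known. The minimal polynomial is
  m_A(x) = Π_λ (x − λ)^{k_λ}
where k_λ is the size of the *largest* Jordan block for λ (equivalently, the smallest k with (A − λI)^k v = 0 for every generalised eigenvector v of λ).

  λ = 1: largest Jordan block has size 2, contributing (x − 1)^2

So m_A(x) = (x - 1)^2 = x^2 - 2*x + 1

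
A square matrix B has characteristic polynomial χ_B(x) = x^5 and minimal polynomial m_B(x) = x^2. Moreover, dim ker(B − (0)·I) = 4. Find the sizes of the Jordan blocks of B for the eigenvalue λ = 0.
Block sizes for λ = 0: [2, 1, 1, 1]

Step 1 — from the characteristic polynomial, algebraic multiplicity of λ = 0 is 5. From dim ker(B − (0)·I) = 4, there are exactly 4 Jordan blocks for λ = 0.
Step 2 — from the minimal polynomial, the factor (x − 0)^2 tells us the largest block for λ = 0 has size 2.
Step 3 — with total size 5, 4 blocks, and largest block 2, the block sizes (in nonincreasing order) are [2, 1, 1, 1].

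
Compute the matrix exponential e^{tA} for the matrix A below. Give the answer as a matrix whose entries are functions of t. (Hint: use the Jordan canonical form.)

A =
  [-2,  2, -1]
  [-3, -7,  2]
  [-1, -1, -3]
e^{tA} =
  [-t^2*exp(-4*t)/2 + 2*t*exp(-4*t) + exp(-4*t), -t^2*exp(-4*t)/2 + 2*t*exp(-4*t), t^2*exp(-4*t)/2 - t*exp(-4*t)]
  [t^2*exp(-4*t)/2 - 3*t*exp(-4*t), t^2*exp(-4*t)/2 - 3*t*exp(-4*t) + exp(-4*t), -t^2*exp(-4*t)/2 + 2*t*exp(-4*t)]
  [-t*exp(-4*t), -t*exp(-4*t), t*exp(-4*t) + exp(-4*t)]

Strategy: write A = P · J · P⁻¹ where J is a Jordan canonical form, so e^{tA} = P · e^{tJ} · P⁻¹, and e^{tJ} can be computed block-by-block.

A has Jordan form
J =
  [-4,  1,  0]
  [ 0, -4,  1]
  [ 0,  0, -4]
(up to reordering of blocks).

Per-block formulas:
  For a 3×3 Jordan block J_3(-4): exp(t · J_3(-4)) = e^(-4t)·(I + t·N + (t^2/2)·N^2), where N is the 3×3 nilpotent shift.

After assembling e^{tJ} and conjugating by P, we get:

e^{tA} =
  [-t^2*exp(-4*t)/2 + 2*t*exp(-4*t) + exp(-4*t), -t^2*exp(-4*t)/2 + 2*t*exp(-4*t), t^2*exp(-4*t)/2 - t*exp(-4*t)]
  [t^2*exp(-4*t)/2 - 3*t*exp(-4*t), t^2*exp(-4*t)/2 - 3*t*exp(-4*t) + exp(-4*t), -t^2*exp(-4*t)/2 + 2*t*exp(-4*t)]
  [-t*exp(-4*t), -t*exp(-4*t), t*exp(-4*t) + exp(-4*t)]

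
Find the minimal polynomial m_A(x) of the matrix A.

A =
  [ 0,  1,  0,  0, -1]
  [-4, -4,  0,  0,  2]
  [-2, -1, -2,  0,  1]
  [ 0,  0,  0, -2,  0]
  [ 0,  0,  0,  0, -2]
x^2 + 4*x + 4

The characteristic polynomial is χ_A(x) = (x + 2)^5, so the eigenvalues are known. The minimal polynomial is
  m_A(x) = Π_λ (x − λ)^{k_λ}
where k_λ is the size of the *largest* Jordan block for λ (equivalently, the smallest k with (A − λI)^k v = 0 for every generalised eigenvector v of λ).

  λ = -2: largest Jordan block has size 2, contributing (x + 2)^2

So m_A(x) = (x + 2)^2 = x^2 + 4*x + 4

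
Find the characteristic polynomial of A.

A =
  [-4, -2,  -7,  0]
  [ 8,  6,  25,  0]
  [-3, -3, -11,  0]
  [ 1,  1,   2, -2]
x^4 + 11*x^3 + 42*x^2 + 68*x + 40

Expanding det(x·I − A) (e.g. by cofactor expansion or by noting that A is similar to its Jordan form J, which has the same characteristic polynomial as A) gives
  χ_A(x) = x^4 + 11*x^3 + 42*x^2 + 68*x + 40
which factors as (x + 2)^3*(x + 5). The eigenvalues (with algebraic multiplicities) are λ = -5 with multiplicity 1, λ = -2 with multiplicity 3.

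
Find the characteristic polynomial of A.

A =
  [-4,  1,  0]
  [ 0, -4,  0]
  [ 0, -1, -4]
x^3 + 12*x^2 + 48*x + 64

Expanding det(x·I − A) (e.g. by cofactor expansion or by noting that A is similar to its Jordan form J, which has the same characteristic polynomial as A) gives
  χ_A(x) = x^3 + 12*x^2 + 48*x + 64
which factors as (x + 4)^3. The eigenvalues (with algebraic multiplicities) are λ = -4 with multiplicity 3.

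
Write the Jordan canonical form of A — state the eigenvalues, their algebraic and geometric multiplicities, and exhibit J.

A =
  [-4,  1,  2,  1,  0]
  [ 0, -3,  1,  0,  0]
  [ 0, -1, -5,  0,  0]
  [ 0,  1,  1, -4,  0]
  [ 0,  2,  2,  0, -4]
J_2(-4) ⊕ J_2(-4) ⊕ J_1(-4)

The characteristic polynomial is
  det(x·I − A) = x^5 + 20*x^4 + 160*x^3 + 640*x^2 + 1280*x + 1024 = (x + 4)^5

Eigenvalues and multiplicities (the geometric multiplicity of λ is n − rank(A − λI), which equals the number of Jordan blocks for λ):
  λ = -4: algebraic multiplicity = 5, geometric multiplicity = 3

Determining the block sizes for each eigenvalue:
  λ = -4: with am = 5 and gm = 3, the partition is not yet determined (e.g. several partitions of 5 into 3 parts exist). Let N = A − (-4)·I. Computing rank(N^1) = 2, rank(N^2) = 0; the number of blocks of size ≥ j is rank(N^{j−1}) − rank(N^j), giving [3, 2]. So we have 2 block(s) of size 2, 1 block(s) of size 1 → block sizes [2, 2, 1]

Assembling the blocks gives a Jordan form
J =
  [-4,  1,  0,  0,  0]
  [ 0, -4,  0,  0,  0]
  [ 0,  0, -4,  1,  0]
  [ 0,  0,  0, -4,  0]
  [ 0,  0,  0,  0, -4]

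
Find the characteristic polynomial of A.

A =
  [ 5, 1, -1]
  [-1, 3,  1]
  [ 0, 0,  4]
x^3 - 12*x^2 + 48*x - 64

Expanding det(x·I − A) (e.g. by cofactor expansion or by noting that A is similar to its Jordan form J, which has the same characteristic polynomial as A) gives
  χ_A(x) = x^3 - 12*x^2 + 48*x - 64
which factors as (x - 4)^3. The eigenvalues (with algebraic multiplicities) are λ = 4 with multiplicity 3.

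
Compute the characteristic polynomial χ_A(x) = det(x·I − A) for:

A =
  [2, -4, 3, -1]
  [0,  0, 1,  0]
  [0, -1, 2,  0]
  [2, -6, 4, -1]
x^4 - 3*x^3 + 3*x^2 - x

Expanding det(x·I − A) (e.g. by cofactor expansion or by noting that A is similar to its Jordan form J, which has the same characteristic polynomial as A) gives
  χ_A(x) = x^4 - 3*x^3 + 3*x^2 - x
which factors as x*(x - 1)^3. The eigenvalues (with algebraic multiplicities) are λ = 0 with multiplicity 1, λ = 1 with multiplicity 3.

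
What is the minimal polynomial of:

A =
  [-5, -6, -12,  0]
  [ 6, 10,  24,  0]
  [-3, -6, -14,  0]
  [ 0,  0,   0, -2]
x^2 + 7*x + 10

The characteristic polynomial is χ_A(x) = (x + 2)^3*(x + 5), so the eigenvalues are known. The minimal polynomial is
  m_A(x) = Π_λ (x − λ)^{k_λ}
where k_λ is the size of the *largest* Jordan block for λ (equivalently, the smallest k with (A − λI)^k v = 0 for every generalised eigenvector v of λ).

  λ = -5: largest Jordan block has size 1, contributing (x + 5)
  λ = -2: largest Jordan block has size 1, contributing (x + 2)

So m_A(x) = (x + 2)*(x + 5) = x^2 + 7*x + 10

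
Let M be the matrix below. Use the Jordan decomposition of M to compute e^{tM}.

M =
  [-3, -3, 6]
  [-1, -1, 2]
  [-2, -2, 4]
e^{tM} =
  [1 - 3*t, -3*t, 6*t]
  [-t, 1 - t, 2*t]
  [-2*t, -2*t, 4*t + 1]

Strategy: write M = P · J · P⁻¹ where J is a Jordan canonical form, so e^{tM} = P · e^{tJ} · P⁻¹, and e^{tJ} can be computed block-by-block.

M has Jordan form
J =
  [0, 1, 0]
  [0, 0, 0]
  [0, 0, 0]
(up to reordering of blocks).

Per-block formulas:
  For a 1×1 block at λ = 0: exp(t · [0]) = [e^(0t)].
  For a 2×2 Jordan block J_2(0): exp(t · J_2(0)) = e^(0t)·(I + t·N), where N is the 2×2 nilpotent shift.

After assembling e^{tJ} and conjugating by P, we get:

e^{tM} =
  [1 - 3*t, -3*t, 6*t]
  [-t, 1 - t, 2*t]
  [-2*t, -2*t, 4*t + 1]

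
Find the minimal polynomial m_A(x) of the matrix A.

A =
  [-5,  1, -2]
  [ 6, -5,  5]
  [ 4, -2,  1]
x^3 + 9*x^2 + 27*x + 27

The characteristic polynomial is χ_A(x) = (x + 3)^3, so the eigenvalues are known. The minimal polynomial is
  m_A(x) = Π_λ (x − λ)^{k_λ}
where k_λ is the size of the *largest* Jordan block for λ (equivalently, the smallest k with (A − λI)^k v = 0 for every generalised eigenvector v of λ).

  λ = -3: largest Jordan block has size 3, contributing (x + 3)^3

So m_A(x) = (x + 3)^3 = x^3 + 9*x^2 + 27*x + 27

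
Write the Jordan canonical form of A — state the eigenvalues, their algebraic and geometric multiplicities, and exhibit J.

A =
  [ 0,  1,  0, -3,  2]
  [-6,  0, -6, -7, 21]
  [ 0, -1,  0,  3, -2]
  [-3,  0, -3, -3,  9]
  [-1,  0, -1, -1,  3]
J_3(0) ⊕ J_2(0)

The characteristic polynomial is
  det(x·I − A) = x^5

Eigenvalues and multiplicities (the geometric multiplicity of λ is n − rank(A − λI), which equals the number of Jordan blocks for λ):
  λ = 0: algebraic multiplicity = 5, geometric multiplicity = 2

Determining the block sizes for each eigenvalue:
  λ = 0: with am = 5 and gm = 2, the partition is not yet determined (e.g. several partitions of 5 into 2 parts exist). Let N = A − (0)·I. Computing rank(N^1) = 3, rank(N^2) = 1, rank(N^3) = 0; the number of blocks of size ≥ j is rank(N^{j−1}) − rank(N^j), giving [2, 2, 1]. So we have 1 block(s) of size 3, 1 block(s) of size 2 → block sizes [3, 2]

Assembling the blocks gives a Jordan form
J =
  [0, 1, 0, 0, 0]
  [0, 0, 1, 0, 0]
  [0, 0, 0, 0, 0]
  [0, 0, 0, 0, 1]
  [0, 0, 0, 0, 0]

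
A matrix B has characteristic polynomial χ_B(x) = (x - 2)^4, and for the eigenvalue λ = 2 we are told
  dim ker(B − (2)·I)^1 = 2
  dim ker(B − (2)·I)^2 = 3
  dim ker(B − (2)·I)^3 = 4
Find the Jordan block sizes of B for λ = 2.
Block sizes for λ = 2: [3, 1]

From the dimensions of kernels of powers, the number of Jordan blocks of size at least j is d_j − d_{j−1} where d_j = dim ker(N^j) (with d_0 = 0). Computing the differences gives [2, 1, 1].
The number of blocks of size exactly k is (#blocks of size ≥ k) − (#blocks of size ≥ k + 1), so the partition is: 1 block(s) of size 1, 1 block(s) of size 3.
In nonincreasing order the block sizes are [3, 1].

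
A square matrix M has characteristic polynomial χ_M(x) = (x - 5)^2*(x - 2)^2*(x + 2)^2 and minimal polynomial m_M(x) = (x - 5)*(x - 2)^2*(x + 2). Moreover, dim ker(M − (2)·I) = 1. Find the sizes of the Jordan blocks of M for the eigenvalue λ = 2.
Block sizes for λ = 2: [2]

Step 1 — from the characteristic polynomial, algebraic multiplicity of λ = 2 is 2. From dim ker(M − (2)·I) = 1, there are exactly 1 Jordan blocks for λ = 2.
Step 2 — from the minimal polynomial, the factor (x − 2)^2 tells us the largest block for λ = 2 has size 2.
Step 3 — with total size 2, 1 blocks, and largest block 2, the block sizes (in nonincreasing order) are [2].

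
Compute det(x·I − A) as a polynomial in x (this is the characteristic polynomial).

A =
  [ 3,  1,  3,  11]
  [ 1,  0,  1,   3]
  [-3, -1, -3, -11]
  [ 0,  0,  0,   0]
x^4

Expanding det(x·I − A) (e.g. by cofactor expansion or by noting that A is similar to its Jordan form J, which has the same characteristic polynomial as A) gives
  χ_A(x) = x^4
which factors as x^4. The eigenvalues (with algebraic multiplicities) are λ = 0 with multiplicity 4.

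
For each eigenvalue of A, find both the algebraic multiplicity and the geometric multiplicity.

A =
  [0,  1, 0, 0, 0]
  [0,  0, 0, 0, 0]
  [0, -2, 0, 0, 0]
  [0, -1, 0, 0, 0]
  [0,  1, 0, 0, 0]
λ = 0: alg = 5, geom = 4

Step 1 — factor the characteristic polynomial to read off the algebraic multiplicities:
  χ_A(x) = x^5

Step 2 — compute geometric multiplicities via the rank-nullity identity g(λ) = n − rank(A − λI):
  rank(A − (0)·I) = 1, so dim ker(A − (0)·I) = n − 1 = 4

Summary:
  λ = 0: algebraic multiplicity = 5, geometric multiplicity = 4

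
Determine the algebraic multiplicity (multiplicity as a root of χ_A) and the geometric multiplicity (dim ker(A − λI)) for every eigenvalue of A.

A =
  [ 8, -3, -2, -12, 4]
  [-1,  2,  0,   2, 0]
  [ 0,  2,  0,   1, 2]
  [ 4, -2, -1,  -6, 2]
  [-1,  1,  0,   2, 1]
λ = 1: alg = 5, geom = 3

Step 1 — factor the characteristic polynomial to read off the algebraic multiplicities:
  χ_A(x) = (x - 1)^5

Step 2 — compute geometric multiplicities via the rank-nullity identity g(λ) = n − rank(A − λI):
  rank(A − (1)·I) = 2, so dim ker(A − (1)·I) = n − 2 = 3

Summary:
  λ = 1: algebraic multiplicity = 5, geometric multiplicity = 3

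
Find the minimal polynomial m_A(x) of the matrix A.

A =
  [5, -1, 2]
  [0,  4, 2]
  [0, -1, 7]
x^2 - 11*x + 30

The characteristic polynomial is χ_A(x) = (x - 6)*(x - 5)^2, so the eigenvalues are known. The minimal polynomial is
  m_A(x) = Π_λ (x − λ)^{k_λ}
where k_λ is the size of the *largest* Jordan block for λ (equivalently, the smallest k with (A − λI)^k v = 0 for every generalised eigenvector v of λ).

  λ = 5: largest Jordan block has size 1, contributing (x − 5)
  λ = 6: largest Jordan block has size 1, contributing (x − 6)

So m_A(x) = (x - 6)*(x - 5) = x^2 - 11*x + 30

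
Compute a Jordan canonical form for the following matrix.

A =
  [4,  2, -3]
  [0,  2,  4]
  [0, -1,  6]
J_3(4)

The characteristic polynomial is
  det(x·I − A) = x^3 - 12*x^2 + 48*x - 64 = (x - 4)^3

Eigenvalues and multiplicities (the geometric multiplicity of λ is n − rank(A − λI), which equals the number of Jordan blocks for λ):
  λ = 4: algebraic multiplicity = 3, geometric multiplicity = 1

Determining the block sizes for each eigenvalue:
  λ = 4: one block (gm = 1), so the single block has size am = 3 → block sizes [3]

Assembling the blocks gives a Jordan form
J =
  [4, 1, 0]
  [0, 4, 1]
  [0, 0, 4]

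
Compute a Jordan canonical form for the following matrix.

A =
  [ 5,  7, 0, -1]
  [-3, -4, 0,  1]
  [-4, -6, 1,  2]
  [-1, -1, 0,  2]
J_3(1) ⊕ J_1(1)

The characteristic polynomial is
  det(x·I − A) = x^4 - 4*x^3 + 6*x^2 - 4*x + 1 = (x - 1)^4

Eigenvalues and multiplicities (the geometric multiplicity of λ is n − rank(A − λI), which equals the number of Jordan blocks for λ):
  λ = 1: algebraic multiplicity = 4, geometric multiplicity = 2

Determining the block sizes for each eigenvalue:
  λ = 1: with am = 4 and gm = 2, the partition is not yet determined (e.g. several partitions of 4 into 2 parts exist). Let N = A − (1)·I. Computing rank(N^1) = 2, rank(N^2) = 1, rank(N^3) = 0; the number of blocks of size ≥ j is rank(N^{j−1}) − rank(N^j), giving [2, 1, 1]. So we have 1 block(s) of size 3, 1 block(s) of size 1 → block sizes [3, 1]

Assembling the blocks gives a Jordan form
J =
  [1, 1, 0, 0]
  [0, 1, 1, 0]
  [0, 0, 1, 0]
  [0, 0, 0, 1]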